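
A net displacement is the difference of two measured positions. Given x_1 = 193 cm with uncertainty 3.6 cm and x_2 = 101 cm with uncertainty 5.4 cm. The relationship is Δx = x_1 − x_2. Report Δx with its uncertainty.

92.0 ± 6.49 cm

Absolute uncertainties add in quadrature for a linear combination:
  (δx_1)² = 13.0;  (δx_2)² = 29.2
δΔx = √(42.1) = 6.49 cm
Δx = 92.0 cm.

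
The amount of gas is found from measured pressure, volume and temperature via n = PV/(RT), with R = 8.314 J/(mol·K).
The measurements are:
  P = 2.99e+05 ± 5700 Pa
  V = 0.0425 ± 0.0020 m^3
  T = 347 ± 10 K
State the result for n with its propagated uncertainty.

4.40 ± 0.257 mol

Relative error in a monomial: (δn/n)² = Σ (nᵢ · δxᵢ/xᵢ)².
  (1·δP/P)² = (1×0.0191)² = 0.000363;  (1·δV/V)² = (1×0.0471)² = 0.00221;  (-1·δT/T)² = (-1×0.0288)² = 0.000831
δn/n = √(0.00341) = 0.0584
n = 4.40 mol, so δn = 0.0584 × 4.40 = 0.257 mol.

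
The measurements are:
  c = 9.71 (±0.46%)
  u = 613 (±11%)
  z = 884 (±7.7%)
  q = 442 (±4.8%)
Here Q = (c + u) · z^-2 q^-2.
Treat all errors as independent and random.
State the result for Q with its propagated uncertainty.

(4.08 ± 0.862) × 10^-9

Let w = c + u = 623. δw = √(δc² + δu²) = √(0.00200 + 4550) = 67.4, so δw/w = 0.108.
Q is then a monomial in w, z, q:
δQ/Q = √((δw/w)² + (-2·δz/z)² + (-2·δq/q)²) = √(0.0117 + 0.0237 + 0.00922) = 0.211
Q = 4.08e-09, so δQ = 0.211 × 4.08e-09 = 8.62e-10.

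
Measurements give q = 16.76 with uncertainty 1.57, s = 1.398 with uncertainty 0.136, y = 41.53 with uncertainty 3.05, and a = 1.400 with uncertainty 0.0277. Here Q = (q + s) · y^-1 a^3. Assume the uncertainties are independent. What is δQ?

Let u = q + s = 18.16. δu = √(δq² + δs²) = √(2.46 + 0.0185) = 1.58, so δu/u = 0.0868.
Q is then a monomial in u, y, a:
δQ/Q = √((δu/u)² + (-1·δy/y)² + (3·δa/a)²) = √(0.00753 + 0.00539 + 0.00352) = 0.128
Q = 1.200, so δQ = 0.128 × 1.200 = 0.154.

0.154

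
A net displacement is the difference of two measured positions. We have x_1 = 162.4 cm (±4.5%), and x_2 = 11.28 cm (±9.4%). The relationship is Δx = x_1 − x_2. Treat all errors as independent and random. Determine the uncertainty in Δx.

Δx is a linear combination, so absolute uncertainties add in quadrature:
  (δx_1)² = 53.4;  (δx_2)² = 1.12
δΔx = √(54.5) = 7.38 cm

7.38 cm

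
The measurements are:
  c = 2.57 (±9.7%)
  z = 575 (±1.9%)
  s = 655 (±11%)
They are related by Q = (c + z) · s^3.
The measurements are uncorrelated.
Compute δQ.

5.36e+10

Let u = c + z = 578. δu = √(δc² + δz²) = √(0.0621 + 119) = 10.9, so δu/u = 0.0189.
Q is then a monomial in u, s:
δQ/Q = √((δu/u)² + (3·δs/s)²) = √(0.000358 + 0.109) = 0.331
Q = 1.62e+11, so δQ = 0.331 × 1.62e+11 = 5.36e+10.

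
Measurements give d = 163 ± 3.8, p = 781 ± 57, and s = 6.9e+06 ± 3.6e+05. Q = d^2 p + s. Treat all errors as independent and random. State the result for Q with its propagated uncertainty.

Let w = d^2·p = 2.08e+07. δw/w = √((2·δd/d)² + (1·δp/p)²) = √(0.00217 + 0.00533) = 0.0866, so δw = 1.8e+06.
Q = w + s: δQ = √(δw² + δs²) = √(3.23e+12 + 1.3e+11) = 1.83e+06
Q = 2.77e+07.

(2.77 ± 0.183) × 10^7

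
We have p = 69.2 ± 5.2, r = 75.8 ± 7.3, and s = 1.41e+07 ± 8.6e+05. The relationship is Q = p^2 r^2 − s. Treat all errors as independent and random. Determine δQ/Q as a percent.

50.5%

Let w = p^2·r^2 = 2.75e+07. δw/w = √((2·δp/p)² + (2·δr/r)²) = √(0.0226 + 0.0371) = 0.244, so δw = 6.72e+06.
Q = w − s: δQ = √(δw² + δs²) = √(4.52e+13 + 7.4e+11) = 6.78e+06
Q = 1.34e+07, so δQ/Q = 6.78e+06/1.34e+07 = 0.505.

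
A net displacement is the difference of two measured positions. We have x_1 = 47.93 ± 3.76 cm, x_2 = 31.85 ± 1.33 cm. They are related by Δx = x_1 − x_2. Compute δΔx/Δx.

Sums and differences: (δΔx)² = Σ (cᵢ δxᵢ)².
  (δx_1)² = 14.1;  (δx_2)² = 1.77
δΔx = √(15.9) = 3.99 cm
Δx = 16.08 cm, so δΔx/Δx = 3.99/16.08 = 0.248.

0.248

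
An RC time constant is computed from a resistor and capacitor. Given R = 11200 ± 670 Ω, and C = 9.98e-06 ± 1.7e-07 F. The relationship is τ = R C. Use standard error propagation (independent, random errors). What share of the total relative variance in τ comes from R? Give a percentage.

(δτ/τ)² = (1·δR/R)² + (1·δC/C)²
  R term: (1×0.0598)² = 0.00358
  C term: (1×0.0170)² = 0.000290
Total = 0.00387. Share from R = 0.00358/0.00387 = 0.925.

92.5%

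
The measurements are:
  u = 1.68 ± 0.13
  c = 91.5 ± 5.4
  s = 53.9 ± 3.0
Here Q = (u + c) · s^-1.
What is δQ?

0.139

Let w = u + c = 93.2. δw = √(δu² + δc²) = √(0.0169 + 29.2) = 5.40, so δw/w = 0.0580.
Q is then a monomial in w, s:
δQ/Q = √((δw/w)² + (-1·δs/s)²) = √(0.00336 + 0.00310) = 0.0804
Q = 1.73, so δQ = 0.0804 × 1.73 = 0.139.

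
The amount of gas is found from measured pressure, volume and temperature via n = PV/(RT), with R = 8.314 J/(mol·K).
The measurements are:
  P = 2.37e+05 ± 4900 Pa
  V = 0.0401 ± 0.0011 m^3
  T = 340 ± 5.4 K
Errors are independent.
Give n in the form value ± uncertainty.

Products/powers → add relative errors in quadrature, weighted by exponent:
  (1·δP/P)² = (1×0.0207)² = 0.000427;  (1·δV/V)² = (1×0.0274)² = 0.000752;  (-1·δT/T)² = (-1×0.0159)² = 0.000252
δn/n = √(0.00143) = 0.0378
n = 3.36 mol, so δn = 0.0378 × 3.36 = 0.127 mol.

3.36 ± 0.127 mol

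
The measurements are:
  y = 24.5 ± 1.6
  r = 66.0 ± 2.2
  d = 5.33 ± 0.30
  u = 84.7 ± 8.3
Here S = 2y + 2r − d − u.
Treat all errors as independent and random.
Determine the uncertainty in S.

9.93

Each term contributes (cᵢ δxᵢ)² to (δS)²:
  (2·δy)² = 10.2;  (2·δr)² = 19.4;  (δd)² = 0.0900;  (δu)² = 68.9
δS = √(98.6) = 9.93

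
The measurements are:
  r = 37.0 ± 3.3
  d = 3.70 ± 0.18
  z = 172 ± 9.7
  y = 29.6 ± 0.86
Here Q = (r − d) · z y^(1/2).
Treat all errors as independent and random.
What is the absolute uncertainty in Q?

Let u = r − d = 33.3. δu = √(δr² + δd²) = √(10.9 + 0.0324) = 3.30, so δu/u = 0.0992.
Q is then a monomial in u, z, y:
δQ/Q = √((δu/u)² + (1·δz/z)² + (½·δy/y)²) = √(0.00985 + 0.00318 + 0.000211) = 0.115
Q = 31200, so δQ = 0.115 × 31200 = 3590.

3590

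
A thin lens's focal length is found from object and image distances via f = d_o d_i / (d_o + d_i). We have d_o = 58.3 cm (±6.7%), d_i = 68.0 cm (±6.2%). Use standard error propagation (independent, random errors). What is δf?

∂f/∂d_o = (d_i/(d_o+d_i))² = 0.290;  ∂f/∂d_i = (d_o/(d_o+d_i))² = 0.213
δf = √((∂f/∂d_o · δd_o)² + (∂f/∂d_i · δd_i)²) = √(1.28 + 0.807) = 1.45 cm

1.45 cm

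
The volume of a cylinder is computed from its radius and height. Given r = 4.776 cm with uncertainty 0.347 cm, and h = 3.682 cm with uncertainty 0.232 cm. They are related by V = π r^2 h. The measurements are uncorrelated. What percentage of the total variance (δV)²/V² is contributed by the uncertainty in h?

(δV/V)² = (2·δr/r)² + (1·δh/h)²
  r term: (2×0.0727)² = 0.0211
  h term: (1×0.0630)² = 0.00397
Total = 0.0251. Share from h = 0.00397/0.0251 = 0.158.

15.8%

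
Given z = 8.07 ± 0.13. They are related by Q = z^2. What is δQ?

2.10

Relative error in a monomial: (δQ/Q)² = Σ (nᵢ · δxᵢ/xᵢ)².
  (2·δz/z)² = (2×0.0161)² = 0.00104
δQ/Q = √(0.00104) = 0.0322
Q = 65.1, so δQ = 0.0322 × 65.1 = 2.10.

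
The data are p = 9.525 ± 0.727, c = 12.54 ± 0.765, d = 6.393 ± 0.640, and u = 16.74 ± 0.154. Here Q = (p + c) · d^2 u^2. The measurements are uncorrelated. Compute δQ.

52200

Let w = p + c = 22.06. δw = √(δp² + δc²) = √(0.529 + 0.585) = 1.06, so δw/w = 0.0478.
Q is then a monomial in w, d, u:
δQ/Q = √((δw/w)² + (2·δd/d)² + (2·δu/u)²) = √(0.00229 + 0.0401 + 0.000339) = 0.207
Q = 252700, so δQ = 0.207 × 252700 = 52200.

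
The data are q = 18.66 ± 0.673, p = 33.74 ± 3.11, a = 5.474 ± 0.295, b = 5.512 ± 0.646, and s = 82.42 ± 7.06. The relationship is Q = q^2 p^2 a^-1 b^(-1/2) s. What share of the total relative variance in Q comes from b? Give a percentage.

6.50%

(δQ/Q)² = (2·δq/q)² + (2·δp/p)² + (-1·δa/a)² + (−½·δb/b)² + (1·δs/s)²
  q term: (2×0.0361)² = 0.00520
  p term: (2×0.0922)² = 0.0340
  a term: (-1×0.0539)² = 0.00290
  b term: (-0.5×0.117)² = 0.00343
  s term: (1×0.0857)² = 0.00734
Total = 0.0529. Share from b = 0.00343/0.0529 = 0.0650.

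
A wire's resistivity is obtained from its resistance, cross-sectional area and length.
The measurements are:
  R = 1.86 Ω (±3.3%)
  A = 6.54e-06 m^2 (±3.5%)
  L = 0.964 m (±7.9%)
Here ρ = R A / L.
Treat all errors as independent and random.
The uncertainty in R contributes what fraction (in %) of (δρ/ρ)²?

(δρ/ρ)² = (1·δR/R)² + (1·δA/A)² + (-1·δL/L)²
  R term: (1×0.0330)² = 0.00109
  A term: (1×0.0350)² = 0.00123
  L term: (-1×0.0790)² = 0.00624
Total = 0.00856. Share from R = 0.00109/0.00856 = 0.127.

12.7%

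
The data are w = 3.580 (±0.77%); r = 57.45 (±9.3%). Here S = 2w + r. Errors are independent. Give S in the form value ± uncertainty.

64.61 ± 5.34

Each term contributes (cᵢ δxᵢ)² to (δS)²:
  (2·δw)² = 0.00304;  (δr)² = 28.5
δS = √(28.5) = 5.34
S = 64.61.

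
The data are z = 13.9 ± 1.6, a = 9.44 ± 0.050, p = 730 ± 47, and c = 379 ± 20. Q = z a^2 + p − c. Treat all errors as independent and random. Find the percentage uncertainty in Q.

9.56%

Let w = z·a^2 = 1240. δw/w = √((1·δz/z)² + (2·δa/a)²) = √(0.0132 + 0.000112) = 0.116, so δw = 143.
Q = w + p − c: δQ = √(δw² + δp² + δc²) = √(20500 + 2210 + 400) = 152
Q = 1590, so δQ/Q = 152/1590 = 0.0956.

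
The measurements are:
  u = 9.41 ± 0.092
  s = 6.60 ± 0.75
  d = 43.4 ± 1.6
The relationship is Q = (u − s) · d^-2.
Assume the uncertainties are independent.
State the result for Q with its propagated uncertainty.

Let w = u − s = 2.81. δw = √(δu² + δs²) = √(0.00846 + 0.562) = 0.756, so δw/w = 0.269.
Q is then a monomial in w, d:
δQ/Q = √((δw/w)² + (-2·δd/d)²) = √(0.0723 + 0.00544) = 0.279
Q = 0.00149, so δQ = 0.279 × 0.00149 = 0.000416.

0.00149 ± 0.000416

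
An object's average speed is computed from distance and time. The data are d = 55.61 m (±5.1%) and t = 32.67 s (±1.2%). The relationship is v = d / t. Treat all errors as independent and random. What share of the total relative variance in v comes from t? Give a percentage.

5.25%

(δv/v)² = (1·δd/d)² + (-1·δt/t)²
  d term: (1×0.0510)² = 0.00260
  t term: (-1×0.0120)² = 0.000144
Total = 0.00274. Share from t = 0.000144/0.00274 = 0.0525.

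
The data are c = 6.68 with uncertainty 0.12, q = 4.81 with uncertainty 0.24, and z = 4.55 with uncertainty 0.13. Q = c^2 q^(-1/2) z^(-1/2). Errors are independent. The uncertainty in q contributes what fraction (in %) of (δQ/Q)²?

29.4%

(δQ/Q)² = (2·δc/c)² + (−½·δq/q)² + (−½·δz/z)²
  c term: (2×0.0180)² = 0.00129
  q term: (-0.5×0.0499)² = 0.000622
  z term: (-0.5×0.0286)² = 0.000204
Total = 0.00212. Share from q = 0.000622/0.00212 = 0.294.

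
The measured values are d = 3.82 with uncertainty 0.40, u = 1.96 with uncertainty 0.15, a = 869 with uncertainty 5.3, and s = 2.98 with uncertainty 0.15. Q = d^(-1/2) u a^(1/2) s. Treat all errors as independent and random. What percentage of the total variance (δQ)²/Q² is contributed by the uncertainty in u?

52.6%

(δQ/Q)² = (−½·δd/d)² + (1·δu/u)² + (½·δa/a)² + (1·δs/s)²
  d term: (-0.5×0.105)² = 0.00274
  u term: (1×0.0765)² = 0.00586
  a term: (0.5×0.00610)² = 9.3e-06
  s term: (1×0.0503)² = 0.00253
Total = 0.0111. Share from u = 0.00586/0.0111 = 0.526.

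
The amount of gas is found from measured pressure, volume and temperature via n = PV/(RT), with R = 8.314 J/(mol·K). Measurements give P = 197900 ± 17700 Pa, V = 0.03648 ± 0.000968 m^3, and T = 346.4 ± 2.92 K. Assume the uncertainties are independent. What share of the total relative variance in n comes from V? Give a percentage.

8.02%

(δn/n)² = (1·δP/P)² + (1·δV/V)² + (-1·δT/T)²
  P term: (1×0.0894)² = 0.00800
  V term: (1×0.0265)² = 0.000704
  T term: (-1×0.00843)² = 7.11e-05
Total = 0.00877. Share from V = 0.000704/0.00877 = 0.0802.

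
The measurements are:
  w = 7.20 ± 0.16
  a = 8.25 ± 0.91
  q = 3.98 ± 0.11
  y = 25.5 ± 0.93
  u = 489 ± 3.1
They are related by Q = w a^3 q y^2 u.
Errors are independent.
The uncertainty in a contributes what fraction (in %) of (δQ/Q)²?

94.3%

(δQ/Q)² = (1·δw/w)² + (3·δa/a)² + (1·δq/q)² + (2·δy/y)² + (1·δu/u)²
  w term: (1×0.0222)² = 0.000494
  a term: (3×0.110)² = 0.110
  q term: (1×0.0276)² = 0.000764
  y term: (2×0.0365)² = 0.00532
  u term: (1×0.00634)² = 4.02e-05
Total = 0.116. Share from a = 0.110/0.116 = 0.943.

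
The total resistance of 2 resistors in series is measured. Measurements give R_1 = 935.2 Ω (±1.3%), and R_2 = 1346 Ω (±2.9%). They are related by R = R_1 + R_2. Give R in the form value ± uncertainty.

2281 ± 40.9 Ω

Sums and differences: (δR)² = Σ (cᵢ δxᵢ)².
  (δR_1)² = 148;  (δR_2)² = 1520
δR = √(1670) = 40.9 Ω
R = 2281 Ω.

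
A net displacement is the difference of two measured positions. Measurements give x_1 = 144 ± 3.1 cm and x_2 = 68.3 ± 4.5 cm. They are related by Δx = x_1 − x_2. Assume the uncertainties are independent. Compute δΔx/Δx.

0.0722

For a sum/difference, combine absolute errors in quadrature:
  (δx_1)² = 9.61;  (δx_2)² = 20.2
δΔx = √(29.9) = 5.46 cm
Δx = 75.7 cm, so δΔx/Δx = 5.46/75.7 = 0.0722.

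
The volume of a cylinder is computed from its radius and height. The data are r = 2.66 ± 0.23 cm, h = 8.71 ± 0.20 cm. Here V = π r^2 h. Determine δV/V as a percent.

Each factor contributes (exponent × relative error)² to (δV/V)²:
  (2·δr/r)² = (2×0.0865)² = 0.0299;  (1·δh/h)² = (1×0.0230)² = 0.000527
δV/V = √(0.0304) = 0.174

17.4%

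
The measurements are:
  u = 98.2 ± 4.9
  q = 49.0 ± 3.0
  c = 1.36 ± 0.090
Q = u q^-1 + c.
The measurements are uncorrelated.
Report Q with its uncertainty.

3.36 ± 0.182

Let p = u·q^-1 = 2.00. δp/p = √((1·δu/u)² + (-1·δq/q)²) = √(0.00249 + 0.00375) = 0.0790, so δp = 0.158.
Q = p + c: δQ = √(δp² + δc²) = √(0.0251 + 0.00810) = 0.182
Q = 3.36.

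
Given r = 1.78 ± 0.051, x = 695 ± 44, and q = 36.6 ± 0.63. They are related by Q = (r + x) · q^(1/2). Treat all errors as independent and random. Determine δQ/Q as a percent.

Let u = r + x = 697. δu = √(δr² + δx²) = √(0.00260 + 1940) = 44.0, so δu/u = 0.0631.
Q is then a monomial in u, q:
δQ/Q = √((δu/u)² + (½·δq/q)²) = √(0.00399 + 7.41e-05) = 0.0637

6.37%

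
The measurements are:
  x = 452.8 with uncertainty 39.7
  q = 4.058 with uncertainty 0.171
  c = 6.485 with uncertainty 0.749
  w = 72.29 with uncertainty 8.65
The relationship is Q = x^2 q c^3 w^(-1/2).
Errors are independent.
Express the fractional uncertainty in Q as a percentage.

39.5%

Q is a product of powers, so relative uncertainties combine in quadrature:
  (2·δx/x)² = (2×0.0877)² = 0.0307;  (1·δq/q)² = (1×0.0421)² = 0.00178;  (3·δc/c)² = (3×0.115)² = 0.120;  (−½·δw/w)² = (-0.5×0.120)² = 0.00358
δQ/Q = √(0.156) = 0.395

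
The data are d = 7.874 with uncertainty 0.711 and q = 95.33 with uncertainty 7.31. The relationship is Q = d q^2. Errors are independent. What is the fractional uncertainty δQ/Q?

0.178

Products/powers → add relative errors in quadrature, weighted by exponent:
  (1·δd/d)² = (1×0.0903)² = 0.00815;  (2·δq/q)² = (2×0.0767)² = 0.0235
δQ/Q = √(0.0317) = 0.178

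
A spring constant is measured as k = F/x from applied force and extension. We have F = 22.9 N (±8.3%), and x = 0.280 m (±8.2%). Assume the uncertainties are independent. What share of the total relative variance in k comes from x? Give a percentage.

(δk/k)² = (1·δF/F)² + (-1·δx/x)²
  F term: (1×0.0830)² = 0.00689
  x term: (-1×0.0820)² = 0.00672
Total = 0.0136. Share from x = 0.00672/0.0136 = 0.494.

49.4%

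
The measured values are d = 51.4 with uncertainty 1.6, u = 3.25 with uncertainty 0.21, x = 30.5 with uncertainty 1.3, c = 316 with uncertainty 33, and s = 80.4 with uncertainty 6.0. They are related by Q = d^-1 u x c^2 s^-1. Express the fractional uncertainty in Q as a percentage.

23.7%

Q is a product of powers, so relative uncertainties combine in quadrature:
  (-1·δd/d)² = (-1×0.0311)² = 0.000969;  (1·δu/u)² = (1×0.0646)² = 0.00418;  (1·δx/x)² = (1×0.0426)² = 0.00182;  (2·δc/c)² = (2×0.104)² = 0.0436;  (-1·δs/s)² = (-1×0.0746)² = 0.00557
δQ/Q = √(0.0562) = 0.237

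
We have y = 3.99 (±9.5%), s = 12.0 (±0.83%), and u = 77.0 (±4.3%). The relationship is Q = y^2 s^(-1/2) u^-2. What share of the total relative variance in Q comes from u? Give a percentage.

(δQ/Q)² = (2·δy/y)² + (−½·δs/s)² + (-2·δu/u)²
  y term: (2×0.0950)² = 0.0361
  s term: (-0.5×0.00830)² = 1.72e-05
  u term: (-2×0.0430)² = 0.00740
Total = 0.0435. Share from u = 0.00740/0.0435 = 0.170.

17.0%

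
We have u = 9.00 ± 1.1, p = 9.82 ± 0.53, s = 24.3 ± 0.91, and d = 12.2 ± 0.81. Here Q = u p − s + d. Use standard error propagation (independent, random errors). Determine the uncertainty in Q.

11.9

Let w = u·p = 88.4. δw/w = √((1·δu/u)² + (1·δp/p)²) = √(0.0149 + 0.00291) = 0.134, so δw = 11.8.
Q = w − s + d: δQ = √(δw² + δs² + δd²) = √(139 + 0.828 + 0.656) = 11.9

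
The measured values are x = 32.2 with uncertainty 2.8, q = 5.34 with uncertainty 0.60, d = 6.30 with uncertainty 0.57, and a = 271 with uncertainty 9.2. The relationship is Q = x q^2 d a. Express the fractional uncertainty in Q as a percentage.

Products/powers → add relative errors in quadrature, weighted by exponent:
  (1·δx/x)² = (1×0.0870)² = 0.00756;  (2·δq/q)² = (2×0.112)² = 0.0505;  (1·δd/d)² = (1×0.0905)² = 0.00819;  (1·δa/a)² = (1×0.0339)² = 0.00115
δQ/Q = √(0.0674) = 0.260

26.0%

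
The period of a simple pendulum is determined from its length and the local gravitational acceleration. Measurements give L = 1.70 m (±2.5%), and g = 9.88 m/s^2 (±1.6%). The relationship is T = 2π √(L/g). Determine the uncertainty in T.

T is a product of powers, so relative uncertainties combine in quadrature:
  (½·δL/L)² = (0.5×0.0250)² = 0.000156;  (−½·δg/g)² = (-0.5×0.0160)² = 6.4e-05
δT/T = √(0.000220) = 0.0148
T = 2.61 s, so δT = 0.0148 × 2.61 = 0.0387 s.

0.0387 s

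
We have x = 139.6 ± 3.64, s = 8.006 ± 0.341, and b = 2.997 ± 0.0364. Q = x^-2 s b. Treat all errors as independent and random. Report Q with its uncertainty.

Q is a product of powers, so relative uncertainties combine in quadrature:
  (-2·δx/x)² = (-2×0.0261)² = 0.00272;  (1·δs/s)² = (1×0.0426)² = 0.00181;  (1·δb/b)² = (1×0.0121)² = 0.000148
δQ/Q = √(0.00468) = 0.0684
Q = 0.001231, so δQ = 0.0684 × 0.001231 = 8.42e-05.

(1.231 ± 0.0842) × 10^-3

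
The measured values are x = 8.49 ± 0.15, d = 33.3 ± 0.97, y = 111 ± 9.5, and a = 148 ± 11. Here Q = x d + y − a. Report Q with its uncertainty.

246 ± 17.4

Let p = x·d = 283. δp/p = √((1·δx/x)² + (1·δd/d)²) = √(0.000312 + 0.000849) = 0.0341, so δp = 9.63.
Q = p + y − a: δQ = √(δp² + δy² + δa²) = √(92.8 + 90.2 + 121) = 17.4
Q = 246.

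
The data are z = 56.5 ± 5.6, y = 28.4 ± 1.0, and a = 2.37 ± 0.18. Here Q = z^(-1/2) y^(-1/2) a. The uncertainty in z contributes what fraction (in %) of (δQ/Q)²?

28.8%

(δQ/Q)² = (−½·δz/z)² + (−½·δy/y)² + (1·δa/a)²
  z term: (-0.5×0.0991)² = 0.00246
  y term: (-0.5×0.0352)² = 0.000310
  a term: (1×0.0759)² = 0.00577
Total = 0.00853. Share from z = 0.00246/0.00853 = 0.288.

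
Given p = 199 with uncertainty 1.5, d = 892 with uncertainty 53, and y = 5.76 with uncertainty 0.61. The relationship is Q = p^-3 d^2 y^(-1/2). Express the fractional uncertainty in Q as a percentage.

13.2%

For a monomial Q ∝ p^-3, d^2, y^(-1/2), fractional errors add in quadrature:
  (-3·δp/p)² = (-3×0.00754)² = 0.000511;  (2·δd/d)² = (2×0.0594)² = 0.0141;  (−½·δy/y)² = (-0.5×0.106)² = 0.00280
δQ/Q = √(0.0174) = 0.132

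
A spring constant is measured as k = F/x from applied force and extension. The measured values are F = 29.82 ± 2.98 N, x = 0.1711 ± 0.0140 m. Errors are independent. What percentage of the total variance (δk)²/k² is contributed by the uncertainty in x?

(δk/k)² = (1·δF/F)² + (-1·δx/x)²
  F term: (1×0.0999)² = 0.00999
  x term: (-1×0.0818)² = 0.00670
Total = 0.0167. Share from x = 0.00670/0.0167 = 0.401.

40.1%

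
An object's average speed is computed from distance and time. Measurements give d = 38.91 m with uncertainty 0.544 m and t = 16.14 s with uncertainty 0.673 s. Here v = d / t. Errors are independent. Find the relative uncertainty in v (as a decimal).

0.0440

Products/powers → add relative errors in quadrature, weighted by exponent:
  (1·δd/d)² = (1×0.0140)² = 0.000195;  (-1·δt/t)² = (-1×0.0417)² = 0.00174
δv/v = √(0.00193) = 0.0440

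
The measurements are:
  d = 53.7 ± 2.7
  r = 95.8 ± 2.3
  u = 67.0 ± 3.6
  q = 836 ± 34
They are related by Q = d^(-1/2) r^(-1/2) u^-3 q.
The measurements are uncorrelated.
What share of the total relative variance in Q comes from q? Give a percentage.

(δQ/Q)² = (−½·δd/d)² + (−½·δr/r)² + (-3·δu/u)² + (1·δq/q)²
  d term: (-0.5×0.0503)² = 0.000632
  r term: (-0.5×0.0240)² = 0.000144
  u term: (-3×0.0537)² = 0.0260
  q term: (1×0.0407)² = 0.00165
Total = 0.0284. Share from q = 0.00165/0.0284 = 0.0582.

5.82%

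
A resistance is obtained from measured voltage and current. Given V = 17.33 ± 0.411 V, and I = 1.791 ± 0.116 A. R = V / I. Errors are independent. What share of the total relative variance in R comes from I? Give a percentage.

88.2%

(δR/R)² = (1·δV/V)² + (-1·δI/I)²
  V term: (1×0.0237)² = 0.000562
  I term: (-1×0.0648)² = 0.00419
Total = 0.00476. Share from I = 0.00419/0.00476 = 0.882.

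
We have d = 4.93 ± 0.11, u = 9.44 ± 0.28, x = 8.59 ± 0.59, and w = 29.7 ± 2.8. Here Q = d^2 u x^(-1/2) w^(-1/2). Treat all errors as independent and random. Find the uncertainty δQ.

1.14

Q is a product of powers, so relative uncertainties combine in quadrature:
  (2·δd/d)² = (2×0.0223)² = 0.00199;  (1·δu/u)² = (1×0.0297)² = 0.000880;  (−½·δx/x)² = (-0.5×0.0687)² = 0.00118;  (−½·δw/w)² = (-0.5×0.0943)² = 0.00222
δQ/Q = √(0.00627) = 0.0792
Q = 14.4, so δQ = 0.0792 × 14.4 = 1.14.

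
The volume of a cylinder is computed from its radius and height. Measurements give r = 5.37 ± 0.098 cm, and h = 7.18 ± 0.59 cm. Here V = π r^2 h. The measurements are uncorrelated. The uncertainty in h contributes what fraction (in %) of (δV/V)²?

83.5%

(δV/V)² = (2·δr/r)² + (1·δh/h)²
  r term: (2×0.0182)² = 0.00133
  h term: (1×0.0822)² = 0.00675
Total = 0.00808. Share from h = 0.00675/0.00808 = 0.835.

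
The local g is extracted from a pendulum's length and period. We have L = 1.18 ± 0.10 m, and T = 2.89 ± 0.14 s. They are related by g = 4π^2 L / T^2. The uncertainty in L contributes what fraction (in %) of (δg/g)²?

(δg/g)² = (1·δL/L)² + (-2·δT/T)²
  L term: (1×0.0847)² = 0.00718
  T term: (-2×0.0484)² = 0.00939
Total = 0.0166. Share from L = 0.00718/0.0166 = 0.433.

43.3%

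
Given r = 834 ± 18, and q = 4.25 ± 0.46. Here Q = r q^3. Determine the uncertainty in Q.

20800

Relative error in a monomial: (δQ/Q)² = Σ (nᵢ · δxᵢ/xᵢ)².
  (1·δr/r)² = (1×0.0216)² = 0.000466;  (3·δq/q)² = (3×0.108)² = 0.105
δQ/Q = √(0.106) = 0.325
Q = 64000, so δQ = 0.325 × 64000 = 20800.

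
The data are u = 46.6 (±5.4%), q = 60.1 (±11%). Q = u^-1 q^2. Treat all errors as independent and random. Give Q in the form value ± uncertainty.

Each factor contributes (exponent × relative error)² to (δQ/Q)²:
  (-1·δu/u)² = (-1×0.0540)² = 0.00292;  (2·δq/q)² = (2×0.110)² = 0.0484
δQ/Q = √(0.0513) = 0.227
Q = 77.5, so δQ = 0.227 × 77.5 = 17.6.

77.5 ± 17.6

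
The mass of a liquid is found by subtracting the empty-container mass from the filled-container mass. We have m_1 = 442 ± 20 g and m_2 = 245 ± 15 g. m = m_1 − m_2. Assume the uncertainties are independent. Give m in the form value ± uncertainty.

197 ± 25.0 g

Absolute uncertainties add in quadrature for a linear combination:
  (δm_1)² = 400;  (δm_2)² = 225
δm = √(625) = 25.0 g
m = 197 g.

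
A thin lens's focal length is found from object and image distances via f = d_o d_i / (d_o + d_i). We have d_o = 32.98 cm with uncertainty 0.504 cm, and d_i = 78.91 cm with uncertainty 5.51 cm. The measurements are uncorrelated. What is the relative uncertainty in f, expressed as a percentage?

∂f/∂d_o = (d_i/(d_o+d_i))² = 0.497;  ∂f/∂d_i = (d_o/(d_o+d_i))² = 0.0869
δf = √((∂f/∂d_o · δd_o)² + (∂f/∂d_i · δd_i)²) = √(0.0628 + 0.229) = 0.540 cm
f = 23.26 cm, so δf/f = 0.540/23.26 = 0.0232.

2.32%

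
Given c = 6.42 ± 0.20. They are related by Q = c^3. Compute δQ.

24.7

Relative error in a monomial: (δQ/Q)² = Σ (nᵢ · δxᵢ/xᵢ)².
  (3·δc/c)² = (3×0.0312)² = 0.00873
δQ/Q = √(0.00873) = 0.0935
Q = 265, so δQ = 0.0935 × 265 = 24.7.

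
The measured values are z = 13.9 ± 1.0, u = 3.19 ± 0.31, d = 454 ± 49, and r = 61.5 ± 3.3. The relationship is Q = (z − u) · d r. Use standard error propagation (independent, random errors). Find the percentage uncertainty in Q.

15.5%

Let w = z − u = 10.7. δw = √(δz² + δu²) = √(1.00 + 0.0961) = 1.05, so δw/w = 0.0978.
Q is then a monomial in w, d, r:
δQ/Q = √((δw/w)² + (1·δd/d)² + (1·δr/r)²) = √(0.00956 + 0.0116 + 0.00288) = 0.155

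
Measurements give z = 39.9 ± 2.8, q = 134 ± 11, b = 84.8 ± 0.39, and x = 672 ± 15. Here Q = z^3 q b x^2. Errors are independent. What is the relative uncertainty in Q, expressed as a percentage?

Relative error in a monomial: (δQ/Q)² = Σ (nᵢ · δxᵢ/xᵢ)².
  (3·δz/z)² = (3×0.0702)² = 0.0443;  (1·δq/q)² = (1×0.0821)² = 0.00674;  (1·δb/b)² = (1×0.00460)² = 2.12e-05;  (2·δx/x)² = (2×0.0223)² = 0.00199
δQ/Q = √(0.0531) = 0.230

23.0%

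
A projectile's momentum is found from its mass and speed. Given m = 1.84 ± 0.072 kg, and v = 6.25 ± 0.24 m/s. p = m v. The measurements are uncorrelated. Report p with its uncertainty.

11.5 ± 0.630 kg·m/s

For a monomial p ∝ m, v, fractional errors add in quadrature:
  (1·δm/m)² = (1×0.0391)² = 0.00153;  (1·δv/v)² = (1×0.0384)² = 0.00147
δp/p = √(0.00301) = 0.0548
p = 11.5 kg·m/s, so δp = 0.0548 × 11.5 = 0.630 kg·m/s.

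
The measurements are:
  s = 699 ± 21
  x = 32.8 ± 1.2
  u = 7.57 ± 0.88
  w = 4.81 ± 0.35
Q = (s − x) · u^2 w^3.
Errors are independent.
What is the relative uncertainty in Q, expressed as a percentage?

32.0%

Let h = s − x = 666. δh = √(δs² + δx²) = √(441 + 1.44) = 21.0, so δh/h = 0.0316.
Q is then a monomial in h, u, w:
δQ/Q = √((δh/h)² + (2·δu/u)² + (3·δw/w)²) = √(0.000997 + 0.0541 + 0.0477) = 0.320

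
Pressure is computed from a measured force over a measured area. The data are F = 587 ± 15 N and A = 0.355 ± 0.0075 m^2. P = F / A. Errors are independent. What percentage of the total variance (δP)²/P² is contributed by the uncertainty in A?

(δP/P)² = (1·δF/F)² + (-1·δA/A)²
  F term: (1×0.0256)² = 0.000653
  A term: (-1×0.0211)² = 0.000446
Total = 0.00110. Share from A = 0.000446/0.00110 = 0.406.

40.6%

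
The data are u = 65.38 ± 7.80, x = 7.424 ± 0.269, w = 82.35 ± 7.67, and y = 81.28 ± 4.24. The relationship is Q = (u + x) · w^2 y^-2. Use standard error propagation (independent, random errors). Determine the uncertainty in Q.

Let h = u + x = 72.80. δh = √(δu² + δx²) = √(60.8 + 0.0724) = 7.80, so δh/h = 0.107.
Q is then a monomial in h, w, y:
δQ/Q = √((δh/h)² + (2·δw/w)² + (-2·δy/y)²) = √(0.0115 + 0.0347 + 0.0109) = 0.239
Q = 74.73, so δQ = 0.239 × 74.73 = 17.9.

17.9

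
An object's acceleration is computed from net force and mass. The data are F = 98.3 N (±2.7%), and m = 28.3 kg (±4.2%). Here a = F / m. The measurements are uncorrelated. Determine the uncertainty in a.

0.173 m/s^2

For a monomial a ∝ F, m^-1, fractional errors add in quadrature:
  (1·δF/F)² = (1×0.0270)² = 0.000729;  (-1·δm/m)² = (-1×0.0420)² = 0.00176
δa/a = √(0.00249) = 0.0499
a = 3.47 m/s^2, so δa = 0.0499 × 3.47 = 0.173 m/s^2.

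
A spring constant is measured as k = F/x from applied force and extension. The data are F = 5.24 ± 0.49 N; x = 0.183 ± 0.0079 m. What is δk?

2.95 N/m

Relative error in a monomial: (δk/k)² = Σ (nᵢ · δxᵢ/xᵢ)².
  (1·δF/F)² = (1×0.0935)² = 0.00874;  (-1·δx/x)² = (-1×0.0432)² = 0.00186
δk/k = √(0.0106) = 0.103
k = 28.6 N/m, so δk = 0.103 × 28.6 = 2.95 N/m.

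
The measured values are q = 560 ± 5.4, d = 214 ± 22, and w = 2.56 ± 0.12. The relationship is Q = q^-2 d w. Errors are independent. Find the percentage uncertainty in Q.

11.5%

Since Q is a product/quotient, work with relative uncertainties:
  (-2·δq/q)² = (-2×0.00964)² = 0.000372;  (1·δd/d)² = (1×0.103)² = 0.0106;  (1·δw/w)² = (1×0.0469)² = 0.00220
δQ/Q = √(0.0131) = 0.115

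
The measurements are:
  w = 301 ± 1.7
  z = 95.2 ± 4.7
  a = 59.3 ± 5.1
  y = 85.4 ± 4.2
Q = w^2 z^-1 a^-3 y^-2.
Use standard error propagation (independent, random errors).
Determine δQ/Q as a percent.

Relative error in a monomial: (δQ/Q)² = Σ (nᵢ · δxᵢ/xᵢ)².
  (2·δw/w)² = (2×0.00565)² = 0.000128;  (-1·δz/z)² = (-1×0.0494)² = 0.00244;  (-3·δa/a)² = (-3×0.0860)² = 0.0666;  (-2·δy/y)² = (-2×0.0492)² = 0.00967
δQ/Q = √(0.0788) = 0.281

28.1%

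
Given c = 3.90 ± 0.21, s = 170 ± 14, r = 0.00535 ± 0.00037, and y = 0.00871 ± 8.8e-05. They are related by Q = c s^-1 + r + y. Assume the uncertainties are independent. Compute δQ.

Let p = c·s^-1 = 0.0229. δp/p = √((1·δc/c)² + (-1·δs/s)²) = √(0.00290 + 0.00678) = 0.0984, so δp = 0.00226.
Q = p + r + y: δQ = √(δp² + δr² + δy²) = √(5.1e-06 + 1.37e-07 + 7.74e-09) = 0.00229

0.00229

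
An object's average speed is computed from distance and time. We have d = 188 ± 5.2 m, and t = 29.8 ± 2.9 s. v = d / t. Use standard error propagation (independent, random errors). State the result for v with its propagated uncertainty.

Products/powers → add relative errors in quadrature, weighted by exponent:
  (1·δd/d)² = (1×0.0277)² = 0.000765;  (-1·δt/t)² = (-1×0.0973)² = 0.00947
δv/v = √(0.0102) = 0.101
v = 6.31 m/s, so δv = 0.101 × 6.31 = 0.638 m/s.

6.31 ± 0.638 m/s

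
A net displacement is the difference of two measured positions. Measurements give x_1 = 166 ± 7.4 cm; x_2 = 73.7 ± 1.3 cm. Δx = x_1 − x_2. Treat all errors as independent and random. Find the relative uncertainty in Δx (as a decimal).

For a sum/difference, combine absolute errors in quadrature:
  (δx_1)² = 54.8;  (δx_2)² = 1.69
δΔx = √(56.5) = 7.51 cm
Δx = 92.3 cm, so δΔx/Δx = 7.51/92.3 = 0.0814.

0.0814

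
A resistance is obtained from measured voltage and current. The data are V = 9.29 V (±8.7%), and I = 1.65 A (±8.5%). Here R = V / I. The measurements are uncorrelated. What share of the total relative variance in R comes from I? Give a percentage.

(δR/R)² = (1·δV/V)² + (-1·δI/I)²
  V term: (1×0.0870)² = 0.00757
  I term: (-1×0.0850)² = 0.00723
Total = 0.0148. Share from I = 0.00723/0.0148 = 0.488.

48.8%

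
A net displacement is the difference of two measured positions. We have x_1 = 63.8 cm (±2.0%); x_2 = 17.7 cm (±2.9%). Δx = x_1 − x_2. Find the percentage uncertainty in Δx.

2.98%

Δx is a linear combination, so absolute uncertainties add in quadrature:
  (δx_1)² = 1.63;  (δx_2)² = 0.263
δΔx = √(1.89) = 1.38 cm
Δx = 46.1 cm, so δΔx/Δx = 1.38/46.1 = 0.0298.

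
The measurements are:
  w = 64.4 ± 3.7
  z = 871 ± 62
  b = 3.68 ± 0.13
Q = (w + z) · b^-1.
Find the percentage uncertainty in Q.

7.52%

Let u = w + z = 935. δu = √(δw² + δz²) = √(13.7 + 3840) = 62.1, so δu/u = 0.0664.
Q is then a monomial in u, b:
δQ/Q = √((δu/u)² + (-1·δb/b)²) = √(0.00441 + 0.00125) = 0.0752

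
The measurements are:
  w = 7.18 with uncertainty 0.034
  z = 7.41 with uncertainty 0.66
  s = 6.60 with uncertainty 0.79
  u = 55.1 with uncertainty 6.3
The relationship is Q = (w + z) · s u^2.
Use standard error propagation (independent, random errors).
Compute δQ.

76600

Let h = w + z = 14.6. δh = √(δw² + δz²) = √(0.00116 + 0.436) = 0.661, so δh/h = 0.0453.
Q is then a monomial in h, s, u:
δQ/Q = √((δh/h)² + (1·δs/s)² + (2·δu/u)²) = √(0.00205 + 0.0143 + 0.0523) = 0.262
Q = 2.92e+05, so δQ = 0.262 × 2.92e+05 = 76600.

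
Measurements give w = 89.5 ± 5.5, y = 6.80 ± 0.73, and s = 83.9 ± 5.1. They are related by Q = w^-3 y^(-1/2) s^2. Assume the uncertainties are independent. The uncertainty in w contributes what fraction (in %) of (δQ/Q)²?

(δQ/Q)² = (-3·δw/w)² + (−½·δy/y)² + (2·δs/s)²
  w term: (-3×0.0615)² = 0.0340
  y term: (-0.5×0.107)² = 0.00288
  s term: (2×0.0608)² = 0.0148
Total = 0.0516. Share from w = 0.0340/0.0516 = 0.658.

65.8%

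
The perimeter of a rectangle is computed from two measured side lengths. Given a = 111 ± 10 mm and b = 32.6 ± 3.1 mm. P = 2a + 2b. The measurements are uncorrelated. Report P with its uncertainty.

For a sum/difference, combine absolute errors in quadrature:
  (2·δa)² = 400;  (2·δb)² = 38.4
δP = √(438) = 20.9 mm
P = 287 mm.

287 ± 20.9 mm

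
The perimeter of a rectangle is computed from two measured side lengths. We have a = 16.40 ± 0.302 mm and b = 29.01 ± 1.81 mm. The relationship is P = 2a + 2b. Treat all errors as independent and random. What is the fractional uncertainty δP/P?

Each term contributes (cᵢ δxᵢ)² to (δP)²:
  (2·δa)² = 0.365;  (2·δb)² = 13.1
δP = √(13.5) = 3.67 mm
P = 90.82 mm, so δP/P = 3.67/90.82 = 0.0404.

0.0404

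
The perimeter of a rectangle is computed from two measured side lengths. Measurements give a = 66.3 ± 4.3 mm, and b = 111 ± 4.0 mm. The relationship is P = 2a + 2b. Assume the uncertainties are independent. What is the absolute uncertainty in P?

11.7 mm

P is a linear combination, so absolute uncertainties add in quadrature:
  (2·δa)² = 74.0;  (2·δb)² = 64.0
δP = √(138) = 11.7 mm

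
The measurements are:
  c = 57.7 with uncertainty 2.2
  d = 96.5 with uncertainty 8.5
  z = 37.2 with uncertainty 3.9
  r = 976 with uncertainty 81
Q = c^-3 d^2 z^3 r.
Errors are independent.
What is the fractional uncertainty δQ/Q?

0.387

Products/powers → add relative errors in quadrature, weighted by exponent:
  (-3·δc/c)² = (-3×0.0381)² = 0.0131;  (2·δd/d)² = (2×0.0881)² = 0.0310;  (3·δz/z)² = (3×0.105)² = 0.0989;  (1·δr/r)² = (1×0.0830)² = 0.00689
δQ/Q = √(0.150) = 0.387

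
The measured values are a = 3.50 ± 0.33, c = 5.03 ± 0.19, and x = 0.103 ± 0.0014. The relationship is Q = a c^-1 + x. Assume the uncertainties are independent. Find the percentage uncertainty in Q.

Let p = a·c^-1 = 0.696. δp/p = √((1·δa/a)² + (-1·δc/c)²) = √(0.00889 + 0.00143) = 0.102, so δp = 0.0707.
Q = p + x: δQ = √(δp² + δx²) = √(0.00500 + 1.96e-06) = 0.0707
Q = 0.799, so δQ/Q = 0.0707/0.799 = 0.0885.

8.85%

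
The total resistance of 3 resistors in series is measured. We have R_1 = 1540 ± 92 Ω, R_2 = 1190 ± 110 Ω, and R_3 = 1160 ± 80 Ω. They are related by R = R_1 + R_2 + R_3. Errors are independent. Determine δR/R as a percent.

4.22%

R is a linear combination, so absolute uncertainties add in quadrature:
  (δR_1)² = 8460;  (δR_2)² = 12100;  (δR_3)² = 6400
δR = √(27000) = 164 Ω
R = 3890 Ω, so δR/R = 164/3890 = 0.0422.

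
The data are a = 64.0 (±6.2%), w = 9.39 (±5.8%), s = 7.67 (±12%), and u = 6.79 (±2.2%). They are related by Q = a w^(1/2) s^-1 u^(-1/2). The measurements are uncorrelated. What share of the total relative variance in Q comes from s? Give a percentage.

(δQ/Q)² = (1·δa/a)² + (½·δw/w)² + (-1·δs/s)² + (−½·δu/u)²
  a term: (1×0.0620)² = 0.00384
  w term: (0.5×0.0580)² = 0.000841
  s term: (-1×0.120)² = 0.0144
  u term: (-0.5×0.0220)² = 0.000121
Total = 0.0192. Share from s = 0.0144/0.0192 = 0.750.

75.0%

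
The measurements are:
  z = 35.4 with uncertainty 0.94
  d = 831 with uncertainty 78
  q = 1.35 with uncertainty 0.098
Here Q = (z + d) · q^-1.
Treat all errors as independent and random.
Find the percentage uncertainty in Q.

11.6%

Let u = z + d = 866. δu = √(δz² + δd²) = √(0.884 + 6080) = 78.0, so δu/u = 0.0900.
Q is then a monomial in u, q:
δQ/Q = √((δu/u)² + (-1·δq/q)²) = √(0.00811 + 0.00527) = 0.116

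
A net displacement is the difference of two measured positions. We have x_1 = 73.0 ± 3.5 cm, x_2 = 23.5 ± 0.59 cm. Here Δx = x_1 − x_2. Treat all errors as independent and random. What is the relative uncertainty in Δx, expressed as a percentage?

7.17%

Each term contributes (cᵢ δxᵢ)² to (δΔx)²:
  (δx_1)² = 12.2;  (δx_2)² = 0.348
δΔx = √(12.6) = 3.55 cm
Δx = 49.5 cm, so δΔx/Δx = 3.55/49.5 = 0.0717.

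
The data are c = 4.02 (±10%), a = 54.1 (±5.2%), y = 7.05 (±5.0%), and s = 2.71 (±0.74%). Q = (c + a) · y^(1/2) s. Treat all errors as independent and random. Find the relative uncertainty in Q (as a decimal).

0.0554

Let u = c + a = 58.1. δu = √(δc² + δa²) = √(0.162 + 7.91) = 2.84, so δu/u = 0.0489.
Q is then a monomial in u, y, s:
δQ/Q = √((δu/u)² + (½·δy/y)² + (1·δs/s)²) = √(0.00239 + 0.000625 + 5.48e-05) = 0.0554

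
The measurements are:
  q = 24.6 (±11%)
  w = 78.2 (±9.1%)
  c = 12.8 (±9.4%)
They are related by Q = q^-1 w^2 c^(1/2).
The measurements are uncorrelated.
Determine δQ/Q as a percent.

21.8%

Each factor contributes (exponent × relative error)² to (δQ/Q)²:
  (-1·δq/q)² = (-1×0.110)² = 0.0121;  (2·δw/w)² = (2×0.0910)² = 0.0331;  (½·δc/c)² = (0.5×0.0940)² = 0.00221
δQ/Q = √(0.0474) = 0.218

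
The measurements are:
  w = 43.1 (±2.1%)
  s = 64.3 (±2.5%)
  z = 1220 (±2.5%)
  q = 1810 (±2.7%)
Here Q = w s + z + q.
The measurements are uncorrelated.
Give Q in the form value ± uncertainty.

5800 ± 107

Let p = w·s = 2770. δp/p = √((1·δw/w)² + (1·δs/s)²) = √(0.000441 + 0.000625) = 0.0326, so δp = 90.5.
Q = p + z + q: δQ = √(δp² + δz² + δq²) = √(8190 + 930 + 2390) = 107
Q = 5800.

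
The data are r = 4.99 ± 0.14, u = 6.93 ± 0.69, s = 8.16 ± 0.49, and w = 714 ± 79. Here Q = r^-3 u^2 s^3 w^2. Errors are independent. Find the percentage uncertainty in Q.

35.8%

Each factor contributes (exponent × relative error)² to (δQ/Q)²:
  (-3·δr/r)² = (-3×0.0281)² = 0.00708;  (2·δu/u)² = (2×0.0996)² = 0.0397;  (3·δs/s)² = (3×0.0600)² = 0.0325;  (2·δw/w)² = (2×0.111)² = 0.0490
δQ/Q = √(0.128) = 0.358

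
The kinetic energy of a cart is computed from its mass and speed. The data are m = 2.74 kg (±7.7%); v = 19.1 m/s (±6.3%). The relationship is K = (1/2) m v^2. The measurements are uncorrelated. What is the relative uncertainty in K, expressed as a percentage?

14.8%

Since K is a product/quotient, work with relative uncertainties:
  (1·δm/m)² = (1×0.0770)² = 0.00593;  (2·δv/v)² = (2×0.0630)² = 0.0159
δK/K = √(0.0218) = 0.148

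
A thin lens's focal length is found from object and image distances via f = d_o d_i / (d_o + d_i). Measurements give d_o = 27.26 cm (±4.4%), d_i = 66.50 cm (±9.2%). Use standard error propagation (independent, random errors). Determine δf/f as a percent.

∂f/∂d_o = (d_i/(d_o+d_i))² = 0.503;  ∂f/∂d_i = (d_o/(d_o+d_i))² = 0.0845
δf = √((∂f/∂d_o · δd_o)² + (∂f/∂d_i · δd_i)²) = √(0.364 + 0.267) = 0.795 cm
f = 19.33 cm, so δf/f = 0.795/19.33 = 0.0411.

4.11%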